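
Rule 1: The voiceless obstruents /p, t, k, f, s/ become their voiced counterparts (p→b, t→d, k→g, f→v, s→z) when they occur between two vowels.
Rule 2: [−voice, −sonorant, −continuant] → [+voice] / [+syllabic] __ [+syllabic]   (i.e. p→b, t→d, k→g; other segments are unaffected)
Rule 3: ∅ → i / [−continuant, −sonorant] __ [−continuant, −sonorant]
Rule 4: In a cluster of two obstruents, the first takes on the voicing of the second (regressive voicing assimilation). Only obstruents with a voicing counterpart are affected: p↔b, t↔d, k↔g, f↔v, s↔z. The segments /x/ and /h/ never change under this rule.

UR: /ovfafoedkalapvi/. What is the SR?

Rule 1 (intervocalic voicing): /f/ is a voiceless obstruent between vowels /a/ and /o/, so it voices to [v]. /ovfafoedkalapvi/ → ovfavoedkalapvi.
Rule 2 (intervocalic voicing): no segment meets the environment; /ovfavoedkalapvi/ is unchanged.
Rule 3 (stop-cluster i-epenthesis): /d/ and /k/ form a stop–stop cluster, so [i] is inserted between them. /ovfavoedkalapvi/ → ovfavoedikalapvi.
Rule 4 (regressive voicing assimilation): /v/ precedes the voiceless obstruent /f/, so it devoices to [f] by assimilation. /p/ precedes the voiced obstruent /v/, so it voices to [b] by assimilation. /ovfavoedikalapvi/ → offavoedikalabvi.

offavoedikalabvi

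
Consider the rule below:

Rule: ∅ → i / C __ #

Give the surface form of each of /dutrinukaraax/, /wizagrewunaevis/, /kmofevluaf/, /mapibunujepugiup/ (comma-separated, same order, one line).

dutrinukaraaxi, wizagrewunaevisi, kmofevluafi, mapibunujepugiupi

/dutrinukaraax/: the form ends in the consonant /x/, so [i] is inserted word-finally. → [dutrinukaraaxi].
/wizagrewunaevis/: the form ends in the consonant /s/, so [i] is inserted word-finally. → [wizagrewunaevisi].
/kmofevluaf/: the form ends in the consonant /f/, so [i] is inserted word-finally. → [kmofevluafi].
/mapibunujepugiup/: the form ends in the consonant /p/, so [i] is inserted word-finally. → [mapibunujepugiupi].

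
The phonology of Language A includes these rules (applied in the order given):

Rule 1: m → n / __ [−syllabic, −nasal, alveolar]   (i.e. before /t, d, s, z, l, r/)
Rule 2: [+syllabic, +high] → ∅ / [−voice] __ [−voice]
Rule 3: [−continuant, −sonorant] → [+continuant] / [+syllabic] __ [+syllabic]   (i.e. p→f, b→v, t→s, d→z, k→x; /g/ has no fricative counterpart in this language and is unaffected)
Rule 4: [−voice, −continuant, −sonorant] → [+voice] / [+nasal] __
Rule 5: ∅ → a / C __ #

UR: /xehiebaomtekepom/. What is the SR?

xehievaondexefoma

Rule 1 (nasal place assimilation): /m/ precedes the alveolar consonant /t/, so it assimilates in place to [n]. /xehiebaomtekepom/ → xehiebaontekepom.
Rule 2 (high vowel syncope): no segment meets the environment; /xehiebaontekepom/ is unchanged.
Rule 3 (intervocalic spirantization): /b/ is a stop between vowels /e/ and /a/, so it spirantizes to the fricative [v]. /k/ is a stop between vowels /e/ and /e/, so it spirantizes to the fricative [x]. /p/ is a stop between vowels /e/ and /o/, so it spirantizes to the fricative [f]. /xehiebaontekepom/ → xehievaontexefom.
Rule 4 (post-nasal voicing): /t/ is a voiceless stop immediately after the nasal /n/, so it voices to [d]. /xehievaontexefom/ → xehievaondexefom.
Rule 5 (final a-epenthesis): the form ends in the consonant /m/, so [a] is inserted word-finally. /xehievaondexefom/ → xehievaondexefoma.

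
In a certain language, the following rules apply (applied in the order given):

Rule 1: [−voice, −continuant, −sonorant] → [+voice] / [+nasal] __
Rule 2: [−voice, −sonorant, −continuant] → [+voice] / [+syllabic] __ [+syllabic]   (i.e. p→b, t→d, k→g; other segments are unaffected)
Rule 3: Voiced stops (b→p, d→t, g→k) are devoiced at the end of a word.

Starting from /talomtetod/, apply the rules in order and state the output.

Rule 1 (post-nasal voicing): /t/ is a voiceless stop immediately after the nasal /m/, so it voices to [d]. /talomtetod/ → talomdetod.
Rule 2 (intervocalic voicing): /t/ is a voiceless stop between vowels /e/ and /o/, so it voices to [d]. /talomdetod/ → talomdedod.
Rule 3 (final devoicing): /d/ is a voiced stop in word-final position, so it devoices to [t]. /talomdedod/ → talomdedot.

talomdedot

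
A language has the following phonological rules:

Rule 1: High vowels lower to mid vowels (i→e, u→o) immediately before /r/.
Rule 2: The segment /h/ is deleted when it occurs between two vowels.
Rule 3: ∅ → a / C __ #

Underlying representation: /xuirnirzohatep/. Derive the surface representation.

xuernerzoatepa

Rule 1 (pre-rhotic lowering): /i/ is a high vowel immediately before /r/, so it lowers to [e]. /i/ is a high vowel immediately before /r/, so it lowers to [e]. /xuirnirzohatep/ → xuernerzohatep.
Rule 2 (intervocalic h-deletion): /h/ occurs between vowels /o/ and /a/, so it deletes. /xuernerzohatep/ → xuernerzoatep.
Rule 3 (final a-epenthesis): the form ends in the consonant /p/, so [a] is inserted word-finally. /xuernerzoatep/ → xuernerzoatepa.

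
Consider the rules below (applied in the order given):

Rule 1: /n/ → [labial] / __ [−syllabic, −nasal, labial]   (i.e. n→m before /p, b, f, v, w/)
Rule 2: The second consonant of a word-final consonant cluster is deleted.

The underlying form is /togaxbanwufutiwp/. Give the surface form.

Rule 1 (nasal place assimilation): /n/ precedes the labial consonant /w/, so it assimilates in place to [m]. /togaxbanwufutiwp/ → togaxbamwufutiwp.
Rule 2 (final cluster simplification): /p/ is the second consonant of a word-final cluster /wp/, so it deletes. /togaxbamwufutiwp/ → togaxbamwufutiw.

togaxbamwufutiw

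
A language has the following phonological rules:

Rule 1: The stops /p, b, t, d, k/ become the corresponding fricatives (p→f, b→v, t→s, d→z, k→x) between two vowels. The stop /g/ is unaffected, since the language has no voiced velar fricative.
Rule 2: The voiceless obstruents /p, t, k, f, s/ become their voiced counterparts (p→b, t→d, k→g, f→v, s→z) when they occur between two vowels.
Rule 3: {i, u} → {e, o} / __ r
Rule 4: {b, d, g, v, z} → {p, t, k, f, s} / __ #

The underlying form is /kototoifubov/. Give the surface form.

Rule 1 (intervocalic spirantization): /t/ is a stop between vowels /o/ and /o/, so it spirantizes to the fricative [s]. /t/ is a stop between vowels /o/ and /o/, so it spirantizes to the fricative [s]. /b/ is a stop between vowels /u/ and /o/, so it spirantizes to the fricative [v]. /kototoifubov/ → kososoifuvov.
Rule 2 (intervocalic voicing): /s/ is a voiceless obstruent between vowels /o/ and /o/, so it voices to [z]. /s/ is a voiceless obstruent between vowels /o/ and /o/, so it voices to [z]. /f/ is a voiceless obstruent between vowels /i/ and /u/, so it voices to [v]. /kososoifuvov/ → kozozoivuvov.
Rule 3 (pre-rhotic lowering): no segment meets the environment; /kozozoivuvov/ is unchanged.
Rule 4 (final devoicing): /v/ is a voiced obstruent in word-final position, so it devoices to [f]. /kozozoivuvov/ → kozozoivuvof.

kozozoivuvof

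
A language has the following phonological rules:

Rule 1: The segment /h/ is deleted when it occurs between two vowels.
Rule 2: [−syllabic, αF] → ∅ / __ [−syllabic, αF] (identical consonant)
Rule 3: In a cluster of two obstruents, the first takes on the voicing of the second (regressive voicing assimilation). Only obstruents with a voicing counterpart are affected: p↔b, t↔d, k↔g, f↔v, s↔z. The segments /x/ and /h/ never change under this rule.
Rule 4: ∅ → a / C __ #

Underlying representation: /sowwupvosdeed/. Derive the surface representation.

sowubvozdeeda

Rule 1 (intervocalic h-deletion): no segment meets the environment; /sowwupvosdeed/ is unchanged.
Rule 2 (degemination): /ww/ is a geminate; the first /w/ deletes. /sowwupvosdeed/ → sowupvosdeed.
Rule 3 (regressive voicing assimilation): /p/ precedes the voiced obstruent /v/, so it voices to [b] by assimilation. /s/ precedes the voiced obstruent /d/, so it voices to [z] by assimilation. /sowupvosdeed/ → sowubvozdeed.
Rule 4 (final a-epenthesis): the form ends in the consonant /d/, so [a] is inserted word-finally. /sowubvozdeed/ → sowubvozdeeda.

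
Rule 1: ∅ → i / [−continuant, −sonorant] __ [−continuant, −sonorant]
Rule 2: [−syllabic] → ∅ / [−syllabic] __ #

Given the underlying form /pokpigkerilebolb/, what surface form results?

pokipigikerilebol

Rule 1 (stop-cluster i-epenthesis): /k/ and /p/ form a stop–stop cluster, so [i] is inserted between them. /g/ and /k/ form a stop–stop cluster, so [i] is inserted between them. /pokpigkerilebolb/ → pokipigikerilebolb.
Rule 2 (final cluster simplification): /b/ is the second consonant of a word-final cluster /lb/, so it deletes. /pokipigikerilebolb/ → pokipigikerilebol.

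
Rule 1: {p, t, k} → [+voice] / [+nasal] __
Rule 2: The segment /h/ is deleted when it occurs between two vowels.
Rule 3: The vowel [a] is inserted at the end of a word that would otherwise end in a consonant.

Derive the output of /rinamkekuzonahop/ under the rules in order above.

Rule 1 (post-nasal voicing): /k/ is a voiceless stop immediately after the nasal /m/, so it voices to [g]. /rinamkekuzonahop/ → rinamgekuzonahop.
Rule 2 (intervocalic h-deletion): /h/ occurs between vowels /a/ and /o/, so it deletes. /rinamgekuzonahop/ → rinamgekuzonaop.
Rule 3 (final a-epenthesis): the form ends in the consonant /p/, so [a] is inserted word-finally. /rinamgekuzonaop/ → rinamgekuzonaopa.

rinamgekuzonaopa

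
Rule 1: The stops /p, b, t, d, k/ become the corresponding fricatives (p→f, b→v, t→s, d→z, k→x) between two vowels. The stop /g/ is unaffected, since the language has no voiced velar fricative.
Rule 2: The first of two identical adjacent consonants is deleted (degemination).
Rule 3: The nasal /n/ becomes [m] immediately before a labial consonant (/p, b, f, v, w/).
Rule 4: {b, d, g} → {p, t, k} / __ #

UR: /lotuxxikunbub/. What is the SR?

losuxixumbup

Rule 1 (intervocalic spirantization): /t/ is a stop between vowels /o/ and /u/, so it spirantizes to the fricative [s]. /k/ is a stop between vowels /i/ and /u/, so it spirantizes to the fricative [x]. /lotuxxikunbub/ → losuxxixunbub.
Rule 2 (degemination): /xx/ is a geminate; the first /x/ deletes. /losuxxixunbub/ → losuxixunbub.
Rule 3 (nasal place assimilation): /n/ precedes the labial consonant /b/, so it assimilates in place to [m]. /losuxixunbub/ → losuxixumbub.
Rule 4 (final devoicing): /b/ is a voiced stop in word-final position, so it devoices to [p]. /losuxixumbub/ → losuxixumbup.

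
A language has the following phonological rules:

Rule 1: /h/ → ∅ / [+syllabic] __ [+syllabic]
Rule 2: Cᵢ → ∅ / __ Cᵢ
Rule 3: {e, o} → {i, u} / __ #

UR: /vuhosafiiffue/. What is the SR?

Rule 1 (intervocalic h-deletion): /h/ occurs between vowels /u/ and /o/, so it deletes. /vuhosafiiffue/ → vuosafiiffue.
Rule 2 (degemination): /ff/ is a geminate; the first /f/ deletes. /vuosafiiffue/ → vuosafiifue.
Rule 3 (final vowel raising): /e/ is a mid vowel in word-final position, so it raises to [i]. /vuosafiifue/ → vuosafiifui.

vuosafiifui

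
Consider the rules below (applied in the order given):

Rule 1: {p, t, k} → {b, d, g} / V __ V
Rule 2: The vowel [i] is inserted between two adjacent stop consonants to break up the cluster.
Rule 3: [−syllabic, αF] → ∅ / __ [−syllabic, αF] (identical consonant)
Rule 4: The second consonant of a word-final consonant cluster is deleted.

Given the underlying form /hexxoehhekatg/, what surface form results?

Rule 1 (intervocalic voicing): /k/ is a voiceless stop between vowels /e/ and /a/, so it voices to [g]. /hexxoehhekatg/ → hexxoehhegatg.
Rule 2 (stop-cluster i-epenthesis): /t/ and /g/ form a stop–stop cluster, so [i] is inserted between them. /hexxoehhegatg/ → hexxoehhegatig.
Rule 3 (degemination): /xx/ is a geminate; the first /x/ deletes. /hh/ is a geminate; the first /h/ deletes. /hexxoehhegatig/ → hexoehegatig.
Rule 4 (final cluster simplification): no segment meets the environment; /hexoehegatig/ is unchanged.

hexoehegatig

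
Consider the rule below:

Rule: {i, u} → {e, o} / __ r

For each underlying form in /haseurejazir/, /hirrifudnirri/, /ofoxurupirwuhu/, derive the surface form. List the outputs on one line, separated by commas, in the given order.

haseorejazer, herrifudnerri, ofoxoruperwuhu

/haseurejazir/: /u/ is a high vowel immediately before /r/, so it lowers to [o]. /i/ is a high vowel immediately before /r/, so it lowers to [e]. → [haseorejazer].
/hirrifudnirri/: /i/ is a high vowel immediately before /r/, so it lowers to [e]. /i/ is a high vowel immediately before /r/, so it lowers to [e]. → [herrifudnerri].
/ofoxurupirwuhu/: /u/ is a high vowel immediately before /r/, so it lowers to [o]. /i/ is a high vowel immediately before /r/, so it lowers to [e]. → [ofoxoruperwuhu].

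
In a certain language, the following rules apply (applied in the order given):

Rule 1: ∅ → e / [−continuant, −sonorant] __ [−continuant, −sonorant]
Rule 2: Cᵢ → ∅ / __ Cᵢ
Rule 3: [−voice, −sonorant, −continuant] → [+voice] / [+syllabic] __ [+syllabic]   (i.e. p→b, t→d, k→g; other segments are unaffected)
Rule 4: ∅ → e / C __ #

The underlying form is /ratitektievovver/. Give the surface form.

Rule 1 (stop-cluster e-epenthesis): /k/ and /t/ form a stop–stop cluster, so [e] is inserted between them. /ratitektievovver/ → ratiteketievovver.
Rule 2 (degemination): /vv/ is a geminate; the first /v/ deletes. /ratiteketievovver/ → ratiteketievover.
Rule 3 (intervocalic voicing): /t/ is a voiceless stop between vowels /a/ and /i/, so it voices to [d]. /t/ is a voiceless stop between vowels /i/ and /e/, so it voices to [d]. /k/ is a voiceless stop between vowels /e/ and /e/, so it voices to [g]. /t/ is a voiceless stop between vowels /e/ and /i/, so it voices to [d]. /ratiteketievover/ → radidegedievover.
Rule 4 (final e-epenthesis): the form ends in the consonant /r/, so [e] is inserted word-finally. /radidegedievover/ → radidegedievovere.

radidegedievovere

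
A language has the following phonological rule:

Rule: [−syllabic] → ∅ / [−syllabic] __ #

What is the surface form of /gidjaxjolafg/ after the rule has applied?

gidjaxjolaf

/g/ is the second consonant of a word-final cluster /fg/, so it deletes.
The other instances of /g/, /d/, /j/, /x/, /l/, /f/ do not occur in the required environment and remain unchanged.
Surface form: [gidjaxjolaf].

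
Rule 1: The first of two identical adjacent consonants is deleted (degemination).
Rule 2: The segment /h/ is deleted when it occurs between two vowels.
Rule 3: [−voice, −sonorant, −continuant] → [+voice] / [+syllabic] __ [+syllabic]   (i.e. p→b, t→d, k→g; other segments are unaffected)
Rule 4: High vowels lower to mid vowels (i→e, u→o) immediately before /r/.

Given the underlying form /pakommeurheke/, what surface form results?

pagomeorhege

Rule 1 (degemination): /mm/ is a geminate; the first /m/ deletes. /pakommeurheke/ → pakomeurheke.
Rule 2 (intervocalic h-deletion): no segment meets the environment; /pakomeurheke/ is unchanged.
Rule 3 (intervocalic voicing): /k/ is a voiceless stop between vowels /a/ and /o/, so it voices to [g]. /k/ is a voiceless stop between vowels /e/ and /e/, so it voices to [g]. /pakomeurheke/ → pagomeurhege.
Rule 4 (pre-rhotic lowering): /u/ is a high vowel immediately before /r/, so it lowers to [o]. /pagomeurhege/ → pagomeorhege.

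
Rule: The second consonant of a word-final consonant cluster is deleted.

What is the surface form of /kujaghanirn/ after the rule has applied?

kujaghanir

/n/ is the second consonant of a word-final cluster /rn/, so it deletes.
The other instances of /k/, /j/, /g/, /h/, /n/, /r/ do not occur in the required environment and remain unchanged.
Surface form: [kujaghanir].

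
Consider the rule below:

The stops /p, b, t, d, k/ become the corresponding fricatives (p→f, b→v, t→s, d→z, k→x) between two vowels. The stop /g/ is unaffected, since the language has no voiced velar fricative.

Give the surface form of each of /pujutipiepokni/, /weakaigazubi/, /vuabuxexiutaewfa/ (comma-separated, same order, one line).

pujusifiefokni, weaxaigazuvi, vuavuxexiusaewfa

/pujutipiepokni/: /t/ is a stop between vowels /u/ and /i/, so it spirantizes to the fricative [s]. /p/ is a stop between vowels /i/ and /i/, so it spirantizes to the fricative [f]. /p/ is a stop between vowels /e/ and /o/, so it spirantizes to the fricative [f]. → [pujusifiefokni].
/weakaigazubi/: /k/ is a stop between vowels /a/ and /a/, so it spirantizes to the fricative [x]. /b/ is a stop between vowels /u/ and /i/, so it spirantizes to the fricative [v]. → [weaxaigazuvi].
/vuabuxexiutaewfa/: /b/ is a stop between vowels /a/ and /u/, so it spirantizes to the fricative [v]. /t/ is a stop between vowels /u/ and /a/, so it spirantizes to the fricative [s]. → [vuavuxexiusaewfa].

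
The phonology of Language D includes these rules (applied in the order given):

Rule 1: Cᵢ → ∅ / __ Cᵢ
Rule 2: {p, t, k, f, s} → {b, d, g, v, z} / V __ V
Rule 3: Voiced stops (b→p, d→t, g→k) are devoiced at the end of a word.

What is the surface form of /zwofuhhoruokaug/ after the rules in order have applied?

zwovuhoruogauk

Rule 1 (degemination): /hh/ is a geminate; the first /h/ deletes. /zwofuhhoruokaug/ → zwofuhoruokaug.
Rule 2 (intervocalic voicing): /f/ is a voiceless obstruent between vowels /o/ and /u/, so it voices to [v]. /k/ is a voiceless obstruent between vowels /o/ and /a/, so it voices to [g]. /zwofuhoruokaug/ → zwovuhoruogaug.
Rule 3 (final devoicing): /g/ is a voiced stop in word-final position, so it devoices to [k]. /zwovuhoruogaug/ → zwovuhoruogauk.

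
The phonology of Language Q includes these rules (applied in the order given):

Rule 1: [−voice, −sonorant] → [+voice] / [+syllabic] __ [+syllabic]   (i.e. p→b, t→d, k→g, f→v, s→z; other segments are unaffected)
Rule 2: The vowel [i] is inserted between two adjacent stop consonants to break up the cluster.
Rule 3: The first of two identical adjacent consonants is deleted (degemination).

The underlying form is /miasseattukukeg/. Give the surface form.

miaseatitugugeg

Rule 1 (intervocalic voicing): /k/ is a voiceless obstruent between vowels /u/ and /u/, so it voices to [g]. /k/ is a voiceless obstruent between vowels /u/ and /e/, so it voices to [g]. /miasseattukukeg/ → miasseattugugeg.
Rule 2 (stop-cluster i-epenthesis): /t/ and /t/ form a stop–stop cluster, so [i] is inserted between them. /miasseattugugeg/ → miasseatitugugeg.
Rule 3 (degemination): /ss/ is a geminate; the first /s/ deletes. /miasseatitugugeg/ → miaseatitugugeg.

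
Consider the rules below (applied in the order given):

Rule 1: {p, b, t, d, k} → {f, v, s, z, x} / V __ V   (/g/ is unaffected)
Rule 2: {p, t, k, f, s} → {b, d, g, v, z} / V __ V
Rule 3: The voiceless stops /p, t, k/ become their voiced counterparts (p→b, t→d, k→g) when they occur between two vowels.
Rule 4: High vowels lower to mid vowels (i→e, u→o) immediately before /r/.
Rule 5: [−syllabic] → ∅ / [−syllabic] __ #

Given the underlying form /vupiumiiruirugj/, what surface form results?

vuviumieruerug

Rule 1 (intervocalic spirantization): /p/ is a stop between vowels /u/ and /i/, so it spirantizes to the fricative [f]. /vupiumiiruirugj/ → vufiumiiruirugj.
Rule 2 (intervocalic voicing): /f/ is a voiceless obstruent between vowels /u/ and /i/, so it voices to [v]. /vufiumiiruirugj/ → vuviumiiruirugj.
Rule 3 (intervocalic voicing): no segment meets the environment; /vuviumiiruirugj/ is unchanged.
Rule 4 (pre-rhotic lowering): /i/ is a high vowel immediately before /r/, so it lowers to [e]. /i/ is a high vowel immediately before /r/, so it lowers to [e]. /vuviumiiruirugj/ → vuviumieruerugj.
Rule 5 (final cluster simplification): /j/ is the second consonant of a word-final cluster /gj/, so it deletes. /vuviumieruerugj/ → vuviumieruerug.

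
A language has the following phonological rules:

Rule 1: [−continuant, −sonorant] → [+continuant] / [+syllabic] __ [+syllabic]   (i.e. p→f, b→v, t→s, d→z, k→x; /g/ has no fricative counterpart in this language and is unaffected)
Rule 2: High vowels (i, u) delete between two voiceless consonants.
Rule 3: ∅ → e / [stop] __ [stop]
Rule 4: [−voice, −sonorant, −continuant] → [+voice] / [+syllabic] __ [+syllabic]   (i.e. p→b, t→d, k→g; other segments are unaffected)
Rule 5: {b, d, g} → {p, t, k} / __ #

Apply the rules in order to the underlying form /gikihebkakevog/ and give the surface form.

Rule 1 (intervocalic spirantization): /k/ is a stop between vowels /i/ and /i/, so it spirantizes to the fricative [x]. /k/ is a stop between vowels /a/ and /e/, so it spirantizes to the fricative [x]. /gikihebkakevog/ → gixihebkaxevog.
Rule 2 (high vowel syncope): /i/ is a high vowel flanked by voiceless consonants /x/ and /h/, so it deletes. /gixihebkaxevog/ → gixhebkaxevog.
Rule 3 (stop-cluster e-epenthesis): /b/ and /k/ form a stop–stop cluster, so [e] is inserted between them. /gixhebkaxevog/ → gixhebekaxevog.
Rule 4 (intervocalic voicing): /k/ is a voiceless stop between vowels /e/ and /a/, so it voices to [g]. /gixhebekaxevog/ → gixhebegaxevog.
Rule 5 (final devoicing): /g/ is a voiced stop in word-final position, so it devoices to [k]. /gixhebegaxevog/ → gixhebegaxevok.

gixhebegaxevok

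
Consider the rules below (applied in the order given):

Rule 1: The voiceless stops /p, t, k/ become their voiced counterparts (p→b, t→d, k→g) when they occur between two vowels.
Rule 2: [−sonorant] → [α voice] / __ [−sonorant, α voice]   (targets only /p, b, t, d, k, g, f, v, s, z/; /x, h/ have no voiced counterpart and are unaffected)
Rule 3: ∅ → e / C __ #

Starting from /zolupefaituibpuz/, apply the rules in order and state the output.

Rule 1 (intervocalic voicing): /p/ is a voiceless stop between vowels /u/ and /e/, so it voices to [b]. /t/ is a voiceless stop between vowels /i/ and /u/, so it voices to [d]. /zolupefaituibpuz/ → zolubefaiduibpuz.
Rule 2 (regressive voicing assimilation): /b/ precedes the voiceless obstruent /p/, so it devoices to [p] by assimilation. /zolubefaiduibpuz/ → zolubefaiduippuz.
Rule 3 (final e-epenthesis): the form ends in the consonant /z/, so [e] is inserted word-finally. /zolubefaiduippuz/ → zolubefaiduippuze.

zolubefaiduippuze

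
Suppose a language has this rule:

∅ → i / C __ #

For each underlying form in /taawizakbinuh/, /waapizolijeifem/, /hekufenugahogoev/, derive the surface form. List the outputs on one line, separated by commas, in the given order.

/taawizakbinuh/: the form ends in the consonant /h/, so [i] is inserted word-finally. → [taawizakbinuhi].
/waapizolijeifem/: the form ends in the consonant /m/, so [i] is inserted word-finally. → [waapizolijeifemi].
/hekufenugahogoev/: the form ends in the consonant /v/, so [i] is inserted word-finally. → [hekufenugahogoevi].

taawizakbinuhi, waapizolijeifemi, hekufenugahogoevi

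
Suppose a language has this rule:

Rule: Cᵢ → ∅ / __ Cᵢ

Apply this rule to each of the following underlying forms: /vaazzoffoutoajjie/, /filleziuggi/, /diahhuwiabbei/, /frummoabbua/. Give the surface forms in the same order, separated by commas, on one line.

vaazofoutoajie, fileziugi, diahuwiabei, frumoabua

/vaazzoffoutoajjie/: /zz/ is a geminate; the first /z/ deletes. /ff/ is a geminate; the first /f/ deletes. /jj/ is a geminate; the first /j/ deletes. → [vaazofoutoajie].
/filleziuggi/: /ll/ is a geminate; the first /l/ deletes. /gg/ is a geminate; the first /g/ deletes. → [fileziugi].
/diahhuwiabbei/: /hh/ is a geminate; the first /h/ deletes. /bb/ is a geminate; the first /b/ deletes. → [diahuwiabei].
/frummoabbua/: /mm/ is a geminate; the first /m/ deletes. /bb/ is a geminate; the first /b/ deletes. → [frumoabua].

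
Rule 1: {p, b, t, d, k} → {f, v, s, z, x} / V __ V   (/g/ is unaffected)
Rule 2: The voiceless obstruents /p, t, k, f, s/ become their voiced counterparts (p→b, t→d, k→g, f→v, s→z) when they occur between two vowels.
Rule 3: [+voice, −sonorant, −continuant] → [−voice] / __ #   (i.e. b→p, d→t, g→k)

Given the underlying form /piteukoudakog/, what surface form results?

Rule 1 (intervocalic spirantization): /t/ is a stop between vowels /i/ and /e/, so it spirantizes to the fricative [s]. /k/ is a stop between vowels /u/ and /o/, so it spirantizes to the fricative [x]. /d/ is a stop between vowels /u/ and /a/, so it spirantizes to the fricative [z]. /k/ is a stop between vowels /a/ and /o/, so it spirantizes to the fricative [x]. /piteukoudakog/ → piseuxouzaxog.
Rule 2 (intervocalic voicing): /s/ is a voiceless obstruent between vowels /i/ and /e/, so it voices to [z]. /piseuxouzaxog/ → pizeuxouzaxog.
Rule 3 (final devoicing): /g/ is a voiced stop in word-final position, so it devoices to [k]. /pizeuxouzaxog/ → pizeuxouzaxok.

pizeuxouzaxok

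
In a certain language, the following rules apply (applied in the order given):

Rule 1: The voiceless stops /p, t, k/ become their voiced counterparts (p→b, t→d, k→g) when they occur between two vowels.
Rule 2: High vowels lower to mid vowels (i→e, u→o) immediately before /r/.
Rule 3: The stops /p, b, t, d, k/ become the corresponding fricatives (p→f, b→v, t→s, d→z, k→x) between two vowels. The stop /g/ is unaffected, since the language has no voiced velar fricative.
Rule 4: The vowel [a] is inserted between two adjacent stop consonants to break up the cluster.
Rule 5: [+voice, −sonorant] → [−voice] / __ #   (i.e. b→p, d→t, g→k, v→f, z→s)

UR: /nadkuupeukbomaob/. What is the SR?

Rule 1 (intervocalic voicing): /p/ is a voiceless stop between vowels /u/ and /e/, so it voices to [b]. /nadkuupeukbomaob/ → nadkuubeukbomaob.
Rule 2 (pre-rhotic lowering): no segment meets the environment; /nadkuubeukbomaob/ is unchanged.
Rule 3 (intervocalic spirantization): /b/ is a stop between vowels /u/ and /e/, so it spirantizes to the fricative [v]. /nadkuubeukbomaob/ → nadkuuveukbomaob.
Rule 4 (stop-cluster a-epenthesis): /d/ and /k/ form a stop–stop cluster, so [a] is inserted between them. /k/ and /b/ form a stop–stop cluster, so [a] is inserted between them. /nadkuuveukbomaob/ → nadakuuveukabomaob.
Rule 5 (final devoicing): /b/ is a voiced obstruent in word-final position, so it devoices to [p]. /nadakuuveukabomaob/ → nadakuuveukabomaop.

nadakuuveukabomaop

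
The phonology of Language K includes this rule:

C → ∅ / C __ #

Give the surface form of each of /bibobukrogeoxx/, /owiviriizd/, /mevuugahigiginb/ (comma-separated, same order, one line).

bibobukrogeox, owiviriiz, mevuugahigigin

/bibobukrogeoxx/: /x/ is the second consonant of a word-final cluster /xx/, so it deletes. → [bibobukrogeox].
/owiviriizd/: /d/ is the second consonant of a word-final cluster /zd/, so it deletes. → [owiviriiz].
/mevuugahigiginb/: /b/ is the second consonant of a word-final cluster /nb/, so it deletes. → [mevuugahigigin].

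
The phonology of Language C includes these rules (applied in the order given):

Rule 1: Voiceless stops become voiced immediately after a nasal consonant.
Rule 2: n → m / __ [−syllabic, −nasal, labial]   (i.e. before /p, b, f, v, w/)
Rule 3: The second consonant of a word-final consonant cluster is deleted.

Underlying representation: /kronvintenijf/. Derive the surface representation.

Rule 1 (post-nasal voicing): /t/ is a voiceless stop immediately after the nasal /n/, so it voices to [d]. /kronvintenijf/ → kronvindenijf.
Rule 2 (nasal place assimilation): /n/ precedes the labial consonant /v/, so it assimilates in place to [m]. /kronvindenijf/ → kromvindenijf.
Rule 3 (final cluster simplification): /f/ is the second consonant of a word-final cluster /jf/, so it deletes. /kromvindenijf/ → kromvindenij.

kromvindenij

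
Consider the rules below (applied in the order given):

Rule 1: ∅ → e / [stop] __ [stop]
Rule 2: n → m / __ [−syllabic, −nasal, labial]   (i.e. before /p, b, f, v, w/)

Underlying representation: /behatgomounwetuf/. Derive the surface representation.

Rule 1 (stop-cluster e-epenthesis): /t/ and /g/ form a stop–stop cluster, so [e] is inserted between them. /behatgomounwetuf/ → behategomounwetuf.
Rule 2 (nasal place assimilation): /n/ precedes the labial consonant /w/, so it assimilates in place to [m]. /behategomounwetuf/ → behategomoumwetuf.

behategomoumwetuf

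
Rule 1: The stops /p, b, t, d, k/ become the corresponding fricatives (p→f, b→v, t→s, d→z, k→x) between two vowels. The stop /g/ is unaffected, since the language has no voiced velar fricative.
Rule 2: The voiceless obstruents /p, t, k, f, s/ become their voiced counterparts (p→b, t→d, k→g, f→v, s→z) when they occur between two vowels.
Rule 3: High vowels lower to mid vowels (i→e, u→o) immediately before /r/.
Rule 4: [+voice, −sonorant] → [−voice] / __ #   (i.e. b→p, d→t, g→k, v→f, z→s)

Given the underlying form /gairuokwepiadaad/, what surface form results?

Rule 1 (intervocalic spirantization): /p/ is a stop between vowels /e/ and /i/, so it spirantizes to the fricative [f]. /d/ is a stop between vowels /a/ and /a/, so it spirantizes to the fricative [z]. /gairuokwepiadaad/ → gairuokwefiazaad.
Rule 2 (intervocalic voicing): /f/ is a voiceless obstruent between vowels /e/ and /i/, so it voices to [v]. /gairuokwefiazaad/ → gairuokweviazaad.
Rule 3 (pre-rhotic lowering): /i/ is a high vowel immediately before /r/, so it lowers to [e]. /gairuokweviazaad/ → gaeruokweviazaad.
Rule 4 (final devoicing): /d/ is a voiced obstruent in word-final position, so it devoices to [t]. /gaeruokweviazaad/ → gaeruokweviazaat.

gaeruokweviazaat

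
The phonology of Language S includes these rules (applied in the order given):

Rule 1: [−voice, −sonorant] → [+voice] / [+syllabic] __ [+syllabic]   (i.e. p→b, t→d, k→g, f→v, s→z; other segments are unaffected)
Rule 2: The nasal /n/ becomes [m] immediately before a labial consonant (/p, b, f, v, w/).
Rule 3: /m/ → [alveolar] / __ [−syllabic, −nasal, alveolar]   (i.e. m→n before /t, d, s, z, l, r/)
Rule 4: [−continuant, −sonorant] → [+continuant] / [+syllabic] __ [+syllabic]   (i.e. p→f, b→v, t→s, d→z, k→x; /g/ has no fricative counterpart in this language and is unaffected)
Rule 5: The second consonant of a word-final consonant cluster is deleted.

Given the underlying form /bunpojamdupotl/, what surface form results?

bumpojanduvot

Rule 1 (intervocalic voicing): /p/ is a voiceless obstruent between vowels /u/ and /o/, so it voices to [b]. /bunpojamdupotl/ → bunpojamdubotl.
Rule 2 (nasal place assimilation): /n/ precedes the labial consonant /p/, so it assimilates in place to [m]. /bunpojamdubotl/ → bumpojamdubotl.
Rule 3 (nasal place assimilation): /m/ precedes the alveolar consonant /d/, so it assimilates in place to [n]. /bumpojamdubotl/ → bumpojandubotl.
Rule 4 (intervocalic spirantization): /b/ is a stop between vowels /u/ and /o/, so it spirantizes to the fricative [v]. /bumpojandubotl/ → bumpojanduvotl.
Rule 5 (final cluster simplification): /l/ is the second consonant of a word-final cluster /tl/, so it deletes. /bumpojanduvotl/ → bumpojanduvot.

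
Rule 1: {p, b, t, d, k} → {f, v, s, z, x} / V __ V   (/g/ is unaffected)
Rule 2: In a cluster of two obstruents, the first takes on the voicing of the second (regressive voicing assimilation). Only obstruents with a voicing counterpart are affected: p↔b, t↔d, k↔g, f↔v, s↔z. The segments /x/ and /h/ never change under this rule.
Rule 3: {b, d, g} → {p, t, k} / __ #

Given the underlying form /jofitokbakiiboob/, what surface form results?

jofisogbaxiivoop

Rule 1 (intervocalic spirantization): /t/ is a stop between vowels /i/ and /o/, so it spirantizes to the fricative [s]. /k/ is a stop between vowels /a/ and /i/, so it spirantizes to the fricative [x]. /b/ is a stop between vowels /i/ and /o/, so it spirantizes to the fricative [v]. /jofitokbakiiboob/ → jofisokbaxiivoob.
Rule 2 (regressive voicing assimilation): /k/ precedes the voiced obstruent /b/, so it voices to [g] by assimilation. /jofisokbaxiivoob/ → jofisogbaxiivoob.
Rule 3 (final devoicing): /b/ is a voiced stop in word-final position, so it devoices to [p]. /jofisogbaxiivoob/ → jofisogbaxiivoop.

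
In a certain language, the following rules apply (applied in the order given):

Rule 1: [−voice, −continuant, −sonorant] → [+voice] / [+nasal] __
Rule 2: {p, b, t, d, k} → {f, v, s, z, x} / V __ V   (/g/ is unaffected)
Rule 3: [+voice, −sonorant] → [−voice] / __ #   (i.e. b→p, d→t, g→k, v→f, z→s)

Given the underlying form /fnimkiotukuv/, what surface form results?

fnimgiosuxuf

Rule 1 (post-nasal voicing): /k/ is a voiceless stop immediately after the nasal /m/, so it voices to [g]. /fnimkiotukuv/ → fnimgiotukuv.
Rule 2 (intervocalic spirantization): /t/ is a stop between vowels /o/ and /u/, so it spirantizes to the fricative [s]. /k/ is a stop between vowels /u/ and /u/, so it spirantizes to the fricative [x]. /fnimgiotukuv/ → fnimgiosuxuv.
Rule 3 (final devoicing): /v/ is a voiced obstruent in word-final position, so it devoices to [f]. /fnimgiosuxuv/ → fnimgiosuxuf.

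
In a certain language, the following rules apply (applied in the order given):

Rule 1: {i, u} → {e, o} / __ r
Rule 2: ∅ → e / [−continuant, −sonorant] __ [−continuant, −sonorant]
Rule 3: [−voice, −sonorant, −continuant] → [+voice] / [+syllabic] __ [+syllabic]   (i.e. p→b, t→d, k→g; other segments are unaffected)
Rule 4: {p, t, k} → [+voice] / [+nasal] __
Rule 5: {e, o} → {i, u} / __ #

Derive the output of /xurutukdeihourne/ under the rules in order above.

xorudugedeihoorni

Rule 1 (pre-rhotic lowering): /u/ is a high vowel immediately before /r/, so it lowers to [o]. /u/ is a high vowel immediately before /r/, so it lowers to [o]. /xurutukdeihourne/ → xorutukdeihoorne.
Rule 2 (stop-cluster e-epenthesis): /k/ and /d/ form a stop–stop cluster, so [e] is inserted between them. /xorutukdeihoorne/ → xorutukedeihoorne.
Rule 3 (intervocalic voicing): /t/ is a voiceless stop between vowels /u/ and /u/, so it voices to [d]. /k/ is a voiceless stop between vowels /u/ and /e/, so it voices to [g]. /xorutukedeihoorne/ → xorudugedeihoorne.
Rule 4 (post-nasal voicing): no segment meets the environment; /xorudugedeihoorne/ is unchanged.
Rule 5 (final vowel raising): /e/ is a mid vowel in word-final position, so it raises to [i]. /xorudugedeihoorne/ → xorudugedeihoorni.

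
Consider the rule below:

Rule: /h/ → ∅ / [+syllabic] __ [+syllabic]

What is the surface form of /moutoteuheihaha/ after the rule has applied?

/h/ occurs between vowels /u/ and /e/, so it deletes.
/h/ occurs between vowels /i/ and /a/, so it deletes.
/h/ occurs between vowels /a/ and /a/, so it deletes.
Surface form: [moutoteueiaa].

moutoteueiaa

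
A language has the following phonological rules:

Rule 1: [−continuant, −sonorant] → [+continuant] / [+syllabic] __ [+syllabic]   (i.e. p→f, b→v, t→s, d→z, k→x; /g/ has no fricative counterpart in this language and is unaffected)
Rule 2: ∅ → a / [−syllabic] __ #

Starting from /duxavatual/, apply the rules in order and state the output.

duxavasuala

Rule 1 (intervocalic spirantization): /t/ is a stop between vowels /a/ and /u/, so it spirantizes to the fricative [s]. /duxavatual/ → duxavasual.
Rule 2 (final a-epenthesis): the form ends in the consonant /l/, so [a] is inserted word-finally. /duxavasual/ → duxavasuala.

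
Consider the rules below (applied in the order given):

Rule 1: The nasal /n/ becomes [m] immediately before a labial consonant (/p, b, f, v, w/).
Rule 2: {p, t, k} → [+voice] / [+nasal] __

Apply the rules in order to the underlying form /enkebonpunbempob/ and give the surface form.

engebombumbembob

Rule 1 (nasal place assimilation): /n/ precedes the labial consonant /p/, so it assimilates in place to [m]. /n/ precedes the labial consonant /b/, so it assimilates in place to [m]. /enkebonpunbempob/ → enkebompumbempob.
Rule 2 (post-nasal voicing): /k/ is a voiceless stop immediately after the nasal /n/, so it voices to [g]. /p/ is a voiceless stop immediately after the nasal /m/, so it voices to [b]. /p/ is a voiceless stop immediately after the nasal /m/, so it voices to [b]. /enkebompumbempob/ → engebombumbembob.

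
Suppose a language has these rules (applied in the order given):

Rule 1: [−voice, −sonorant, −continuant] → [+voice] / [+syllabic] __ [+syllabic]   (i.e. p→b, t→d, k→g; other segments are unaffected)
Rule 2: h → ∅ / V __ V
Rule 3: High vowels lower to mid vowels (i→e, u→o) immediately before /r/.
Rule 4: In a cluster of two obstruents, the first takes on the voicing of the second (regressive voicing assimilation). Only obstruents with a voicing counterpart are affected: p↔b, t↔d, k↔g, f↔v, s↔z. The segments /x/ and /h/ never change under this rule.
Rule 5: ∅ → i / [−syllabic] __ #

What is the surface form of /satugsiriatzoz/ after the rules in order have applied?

sadukseriadzozi

Rule 1 (intervocalic voicing): /t/ is a voiceless stop between vowels /a/ and /u/, so it voices to [d]. /satugsiriatzoz/ → sadugsiriatzoz.
Rule 2 (intervocalic h-deletion): no segment meets the environment; /sadugsiriatzoz/ is unchanged.
Rule 3 (pre-rhotic lowering): /i/ is a high vowel immediately before /r/, so it lowers to [e]. /sadugsiriatzoz/ → sadugseriatzoz.
Rule 4 (regressive voicing assimilation): /g/ precedes the voiceless obstruent /s/, so it devoices to [k] by assimilation. /t/ precedes the voiced obstruent /z/, so it voices to [d] by assimilation. /sadugseriatzoz/ → sadukseriadzoz.
Rule 5 (final i-epenthesis): the form ends in the consonant /z/, so [i] is inserted word-finally. /sadukseriadzoz/ → sadukseriadzozi.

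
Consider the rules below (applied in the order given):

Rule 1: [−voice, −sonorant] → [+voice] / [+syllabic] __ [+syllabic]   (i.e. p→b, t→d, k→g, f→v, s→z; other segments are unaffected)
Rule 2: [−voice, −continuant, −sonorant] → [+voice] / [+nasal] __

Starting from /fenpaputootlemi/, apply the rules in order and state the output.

fenbabudootlemi

Rule 1 (intervocalic voicing): /p/ is a voiceless obstruent between vowels /a/ and /u/, so it voices to [b]. /t/ is a voiceless obstruent between vowels /u/ and /o/, so it voices to [d]. /fenpaputootlemi/ → fenpabudootlemi.
Rule 2 (post-nasal voicing): /p/ is a voiceless stop immediately after the nasal /n/, so it voices to [b]. /fenpabudootlemi/ → fenbabudootlemi.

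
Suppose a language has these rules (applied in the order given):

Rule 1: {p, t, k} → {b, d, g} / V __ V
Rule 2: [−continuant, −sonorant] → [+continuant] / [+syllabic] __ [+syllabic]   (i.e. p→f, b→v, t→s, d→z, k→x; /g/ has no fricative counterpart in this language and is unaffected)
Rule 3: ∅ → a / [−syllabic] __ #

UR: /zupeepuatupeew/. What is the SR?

Rule 1 (intervocalic voicing): /p/ is a voiceless stop between vowels /u/ and /e/, so it voices to [b]. /p/ is a voiceless stop between vowels /e/ and /u/, so it voices to [b]. /t/ is a voiceless stop between vowels /a/ and /u/, so it voices to [d]. /p/ is a voiceless stop between vowels /u/ and /e/, so it voices to [b]. /zupeepuatupeew/ → zubeebuadubeew.
Rule 2 (intervocalic spirantization): /b/ is a stop between vowels /u/ and /e/, so it spirantizes to the fricative [v]. /b/ is a stop between vowels /e/ and /u/, so it spirantizes to the fricative [v]. /d/ is a stop between vowels /a/ and /u/, so it spirantizes to the fricative [z]. /b/ is a stop between vowels /u/ and /e/, so it spirantizes to the fricative [v]. /zubeebuadubeew/ → zuveevuazuveew.
Rule 3 (final a-epenthesis): the form ends in the consonant /w/, so [a] is inserted word-finally. /zuveevuazuveew/ → zuveevuazuveewa.

zuveevuazuveewa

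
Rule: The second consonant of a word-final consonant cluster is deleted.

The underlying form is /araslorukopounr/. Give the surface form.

/r/ is the second consonant of a word-final cluster /nr/, so it deletes.
The other instances of /r/, /s/, /l/, /k/, /p/, /n/ do not occur in the required environment and remain unchanged.
Surface form: [araslorukopoun].

araslorukopoun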